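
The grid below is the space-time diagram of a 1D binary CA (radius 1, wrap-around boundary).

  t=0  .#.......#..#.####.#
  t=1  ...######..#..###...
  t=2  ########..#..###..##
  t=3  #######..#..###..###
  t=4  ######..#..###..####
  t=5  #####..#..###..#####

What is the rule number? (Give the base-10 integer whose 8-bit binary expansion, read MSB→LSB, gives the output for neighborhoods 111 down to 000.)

139

  ###|#  b7=1 t=0,i=15
  ##.|.  b6=0 t=0,i=17
  #.#|.  b5=0 t=0,i=0
  #..|.  b4=0 t=0,i=2
  .##|#  b3=1 t=0,i=14
  .#.|.  b2=0 t=0,i=1
  ..#|#  b1=1 t=0,i=8
  ...|#  b0=1 t=0,i=3
  bits 10001011 = 139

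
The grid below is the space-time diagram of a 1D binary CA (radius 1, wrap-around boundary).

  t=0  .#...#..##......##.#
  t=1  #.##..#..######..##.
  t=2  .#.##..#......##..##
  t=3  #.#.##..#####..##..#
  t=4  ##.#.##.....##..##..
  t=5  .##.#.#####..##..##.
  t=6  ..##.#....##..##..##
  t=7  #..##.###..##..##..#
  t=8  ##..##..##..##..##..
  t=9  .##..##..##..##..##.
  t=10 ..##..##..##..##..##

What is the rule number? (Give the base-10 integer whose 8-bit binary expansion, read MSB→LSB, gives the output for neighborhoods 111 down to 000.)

  [7] ### => .  t=1,i=10
  [6] ##. => #  t=0,i=9
  [5] #.# => #  t=0,i=0
  [4] #.. => #  t=0,i=2
  [3] .## => .  t=0,i=8
  [2] .#. => .  t=0,i=1
  [1] ..# => .  t=0,i=4
  [0] ... => #  t=0,i=3
  bits 01110001 = 113

113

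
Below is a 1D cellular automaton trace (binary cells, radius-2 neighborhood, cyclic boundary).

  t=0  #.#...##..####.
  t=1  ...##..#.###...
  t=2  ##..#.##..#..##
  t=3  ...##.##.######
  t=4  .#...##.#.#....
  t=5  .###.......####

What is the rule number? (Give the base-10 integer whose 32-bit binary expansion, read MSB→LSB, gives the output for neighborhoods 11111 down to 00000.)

139449267

  ##### -> .   bit 31 = 0  t=3,i=11
  ####. -> .   bit 30 = 0  t=0,i=12
  ###.# -> .   bit 29 = 0  t=0,i=13
  ###.. -> .   bit 28 = 0  t=1,i=11
  ##.## -> #   bit 27 = 1  t=3,i=5
  ##.#. -> .   bit 26 = 0  t=0,i=14
  ##..# -> .   bit 25 = 0  t=0,i=8
  ##... -> .   bit 24 = 0  t=1,i=12
  #.### -> .   bit 23 = 0  t=1,i=9
  #.##. -> #   bit 22 = 1  t=2,i=6
  #.#.# -> .   bit 21 = 0  t=0,i=0
  #.#.. -> .   bit 20 = 0  t=0,i=2
  #..## -> #   bit 19 = 1  t=0,i=9
  #..#. -> #   bit 18 = 1  t=1,i=6
  #...# -> #   bit 17 = 1  t=0,i=4
  #.... -> #   bit 16 = 1  t=1,i=13
  .#### -> #   bit 15 = 1  t=0,i=11
  .###. -> #   bit 14 = 1  t=1,i=10
  .##.# -> .   bit 13 = 0  t=3,i=4
  .##.. -> #   bit 12 = 1  t=0,i=7
  .#.## -> .   bit 11 = 0  t=1,i=8
  .#.#. -> .   bit 10 = 0  t=0,i=1
  .#..# -> #   bit 9 = 1  t=2,i=11
  .#... -> #   bit 8 = 1  t=0,i=3
  ..### -> #   bit 7 = 1  t=0,i=10
  ..##. -> .   bit 6 = 0  t=0,i=6
  ..#.# -> #   bit 5 = 1  t=1,i=7
  ..#.. -> #   bit 4 = 1  t=2,i=10
  ...## -> .   bit 3 = 0  t=0,i=5
  ...#. -> .   bit 2 = 0  t=4,i=0
  ....# -> #   bit 1 = 1  t=1,i=1
  ..... -> #   bit 0 = 1  t=1,i=0
  bits 00001000010011111101001110110011 = 139449267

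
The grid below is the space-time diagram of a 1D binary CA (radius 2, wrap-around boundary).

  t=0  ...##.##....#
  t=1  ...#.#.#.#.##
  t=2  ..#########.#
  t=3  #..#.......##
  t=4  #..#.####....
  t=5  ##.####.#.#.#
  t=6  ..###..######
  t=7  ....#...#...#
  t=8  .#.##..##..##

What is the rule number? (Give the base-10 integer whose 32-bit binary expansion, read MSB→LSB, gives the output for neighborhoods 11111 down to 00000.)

481402485

  nb #####: next=.  (t=2,i=4, bit31=0)
  nb ####.: next=.  (t=2,i=9, bit30=0)
  nb ###.#: next=.  (t=2,i=10, bit29=0)
  nb ###..: next=#  (t=3,i=0, bit28=1)
  nb ##.##: next=#  (t=0,i=5, bit27=1)
  nb ##.#.: next=#  (t=2,i=11, bit26=1)
  nb ##..#: next=.  (t=3,i=1, bit25=0)
  nb ##...: next=.  (t=0,i=8, bit24=0)
  nb #.###: next=#  (t=4,i=5, bit23=1)
  nb #.##.: next=.  (t=0,i=6, bit22=0)
  nb #.#.#: next=#  (t=1,i=5, bit21=1)
  nb #.#..: next=#  (t=2,i=12, bit20=1)
  nb #..##: next=.  (t=2,i=1, bit19=0)
  nb #..#.: next=.  (t=3,i=2, bit18=0)
  nb #...#: next=.  (t=0,i=1, bit17=0)
  nb #....: next=#  (t=0,i=9, bit16=1)
  nb .####: next=#  (t=2,i=3, bit15=1)
  nb .###.: next=.  (t=3,i=12, bit14=0)
  nb .##.#: next=.  (t=0,i=4, bit13=0)
  nb .##..: next=#  (t=0,i=7, bit12=1)
  nb .#.##: next=#  (t=1,i=10, bit11=1)
  nb .#.#.: next=#  (t=1,i=4, bit10=1)
  nb .#..#: next=#  (t=2,i=0, bit9=1)
  nb .#...: next=.  (t=0,i=0, bit8=0)
  nb ..###: next=.  (t=2,i=2, bit7=0)
  nb ..##.: next=#  (t=0,i=3, bit6=1)
  nb ..#.#: next=#  (t=1,i=3, bit5=1)
  nb ..#..: next=#  (t=0,i=12, bit4=1)
  nb ...##: next=.  (t=0,i=2, bit3=0)
  nb ...#.: next=#  (t=0,i=11, bit2=1)
  nb ....#: next=.  (t=0,i=10, bit1=0)
  nb .....: next=#  (t=3,i=6, bit0=1)
  bits 00011100101100011001111001110101 = 481402485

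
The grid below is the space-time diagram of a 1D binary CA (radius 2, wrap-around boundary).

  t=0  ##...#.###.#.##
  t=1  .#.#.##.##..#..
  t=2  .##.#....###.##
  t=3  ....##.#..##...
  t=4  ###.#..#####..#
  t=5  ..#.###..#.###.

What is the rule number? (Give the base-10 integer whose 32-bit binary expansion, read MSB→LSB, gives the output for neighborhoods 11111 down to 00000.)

  nb #####: next=#  (t=4,i=9, bit31=1)
  nb ####.: next=.  (t=0,i=0, bit30=0)
  nb ###.#: next=#  (t=0,i=9, bit29=1)
  nb ###..: next=#  (t=0,i=1, bit28=1)
  nb ##.##: next=.  (t=1,i=7, bit27=0)
  nb ##.#.: next=.  (t=0,i=10, bit26=0)
  nb ##..#: next=#  (t=1,i=10, bit25=1)
  nb ##...: next=.  (t=0,i=2, bit24=0)
  nb #.###: next=.  (t=0,i=7, bit23=0)
  nb #.##.: next=.  (t=1,i=5, bit22=0)
  nb #.#.#: next=.  (t=0,i=11, bit21=0)
  nb #.#..: next=#  (t=2,i=4, bit20=1)
  nb #..##: next=#  (t=3,i=9, bit19=1)
  nb #..#.: next=#  (t=1,i=11, bit18=1)
  nb #...#: next=#  (t=0,i=3, bit17=1)
  nb #....: next=.  (t=2,i=6, bit16=0)
  nb .####: next=.  (t=0,i=14, bit15=0)
  nb .###.: next=#  (t=0,i=8, bit14=1)
  nb .##.#: next=.  (t=1,i=6, bit13=0)
  nb .##..: next=#  (t=1,i=9, bit12=1)
  nb .#.##: next=#  (t=0,i=6, bit11=1)
  nb .#.#.: next=#  (t=1,i=2, bit10=1)
  nb .#..#: next=#  (t=3,i=8, bit9=1)
  nb .#...: next=#  (t=1,i=13, bit8=1)
  nb ..###: next=.  (t=2,i=9, bit7=0)
  nb ..##.: next=#  (t=3,i=4, bit6=1)
  nb ..#.#: next=#  (t=0,i=5, bit5=1)
  nb ..#..: next=.  (t=1,i=12, bit4=0)
  nb ...##: next=.  (t=2,i=8, bit3=0)
  nb ...#.: next=.  (t=0,i=4, bit2=0)
  nb ....#: next=#  (t=2,i=7, bit1=1)
  nb .....: next=#  (t=3,i=0, bit0=1)
  bits 10110010000111100101111101100011 = 2988334947

2988334947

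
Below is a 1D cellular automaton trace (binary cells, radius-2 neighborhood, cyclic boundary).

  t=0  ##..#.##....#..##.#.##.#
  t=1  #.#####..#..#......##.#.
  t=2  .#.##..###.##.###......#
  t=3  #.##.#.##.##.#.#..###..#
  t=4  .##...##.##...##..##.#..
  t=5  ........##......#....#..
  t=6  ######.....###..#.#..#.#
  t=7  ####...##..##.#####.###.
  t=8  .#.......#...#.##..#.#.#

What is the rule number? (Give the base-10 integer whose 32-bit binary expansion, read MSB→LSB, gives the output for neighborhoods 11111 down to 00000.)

  ##### -> #   bit 31 = 1  t=1,i=4
  ####. -> .   bit 30 = 0  t=1,i=5
  ###.# -> .   bit 29 = 0  t=2,i=9
  ###.. -> .   bit 28 = 0  t=0,i=1
  ##.## -> #   bit 27 = 1  t=0,i=22
  ##.#. -> .   bit 26 = 0  t=0,i=17
  ##..# -> #   bit 25 = 1  t=0,i=2
  ##... -> .   bit 24 = 0  t=0,i=8
  #.### -> .   bit 23 = 0  t=0,i=23
  #.##. -> #   bit 22 = 1  t=0,i=6
  #.#.# -> .   bit 21 = 0  t=0,i=18
  #.#.. -> #   bit 20 = 1  t=3,i=15
  #..## -> .   bit 19 = 0  t=0,i=14
  #..#. -> #   bit 18 = 1  t=0,i=3
  #...# -> .   bit 17 = 0  t=4,i=4
  #.... -> #   bit 16 = 1  t=0,i=9
  .#### -> #   bit 15 = 1  t=1,i=3
  .###. -> #   bit 14 = 1  t=0,i=0
  .##.# -> .   bit 13 = 0  t=0,i=16
  .##.. -> .   bit 12 = 0  t=0,i=7
  .#.## -> #   bit 11 = 1  t=0,i=5
  .#.#. -> #   bit 10 = 1  t=1,i=23
  .#..# -> .   bit 9 = 0  t=0,i=13
  .#... -> .   bit 8 = 0  t=1,i=13
  ..### -> #   bit 7 = 1  t=2,i=7
  ..##. -> .   bit 6 = 0  t=0,i=15
  ..#.# -> #   bit 5 = 1  t=0,i=4
  ..#.. -> #   bit 4 = 1  t=0,i=12
  ...## -> .   bit 3 = 0  t=1,i=18
  ...#. -> .   bit 2 = 0  t=0,i=11
  ....# -> .   bit 1 = 0  t=0,i=10
  ..... -> #   bit 0 = 1  t=1,i=15
  bits 10001010010101011100110010110001 = 2320878769

2320878769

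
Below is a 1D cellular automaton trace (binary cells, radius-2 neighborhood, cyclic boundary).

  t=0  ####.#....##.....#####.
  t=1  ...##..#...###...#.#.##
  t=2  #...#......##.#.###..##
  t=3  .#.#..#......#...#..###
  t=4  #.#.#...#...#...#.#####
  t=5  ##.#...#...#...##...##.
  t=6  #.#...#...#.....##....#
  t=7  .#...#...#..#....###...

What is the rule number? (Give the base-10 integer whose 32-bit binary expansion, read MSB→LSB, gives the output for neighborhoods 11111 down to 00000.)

2907264676

  #####|#  b31=1 t=0,i=19
  ####.|.  b30=0 t=0,i=2
  ###.#|#  b29=1 t=0,i=3
  ###..|.  b28=0 t=1,i=13
  ##.##|#  b27=1 t=0,i=22
  ##.#.|#  b26=1 t=0,i=4
  ##..#|.  b25=0 t=1,i=5
  ##...|#  b24=1 t=0,i=12
  #.###|.  b23=0 t=0,i=0
  #.##.|#  b22=1 t=1,i=21
  #.#.#|.  b21=0 t=1,i=19
  #.#..|.  b20=0 t=0,i=5
  #..##|#  b19=1 t=2,i=20
  #..#.|.  b18=0 t=1,i=6
  #...#|.  b17=0 t=1,i=1
  #....|#  b16=1 t=0,i=7
  .####|.  b15=0 t=0,i=1
  .###.|#  b14=1 t=1,i=12
  .##.#|.  b13=0 t=2,i=12
  .##..|#  b12=1 t=0,i=11
  .#.##|.  b11=0 t=1,i=20
  .#.#.|#  b10=1 t=1,i=18
  .#..#|#  b9=1 t=3,i=4
  .#...|.  b8=0 t=0,i=6
  ..###|#  b7=1 t=0,i=17
  ..##.|.  b6=0 t=0,i=10
  ..#.#|#  b5=1 t=1,i=17
  ..#..|.  b4=0 t=1,i=7
  ...##|.  b3=0 t=0,i=9
  ...#.|#  b2=1 t=1,i=16
  ....#|.  b1=0 t=0,i=8
  .....|.  b0=0 t=0,i=14
  bits 10101101010010010101011010100100 = 2907264676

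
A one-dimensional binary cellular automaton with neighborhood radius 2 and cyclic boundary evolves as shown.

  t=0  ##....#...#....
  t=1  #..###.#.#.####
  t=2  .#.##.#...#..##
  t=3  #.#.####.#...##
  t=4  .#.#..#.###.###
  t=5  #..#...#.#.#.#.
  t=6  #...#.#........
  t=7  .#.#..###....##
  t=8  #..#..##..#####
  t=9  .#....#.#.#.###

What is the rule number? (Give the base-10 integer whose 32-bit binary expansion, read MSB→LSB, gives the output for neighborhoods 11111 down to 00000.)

  [31] ##### => #  t=1,i=13
  [30] ####. => #  t=1,i=14
  [29] ###.# => .  t=1,i=5
  [28] ###.. => .  t=1,i=0
  [27] ##.## => #  t=4,i=11
  [26] ##.#. => #  t=1,i=6
  [25] ##..# => #  t=1,i=1
  [24] ##... => .  t=0,i=2
  [23] #.### => .  t=1,i=11
  [22] #.##. => .  t=2,i=3
  [21] #.#.# => .  t=1,i=7
  [20] #.#.. => #  t=2,i=6
  [19] #..## => .  t=1,i=2
  [18] #..#. => .  t=4,i=5
  [17] #...# => .  t=0,i=8
  [16] #.... => #  t=0,i=3
  [15] .#### => .  t=1,i=12
  [14] .###. => #  t=1,i=4
  [13] .##.# => #  t=2,i=4
  [12] .##.. => .  t=0,i=1
  [11] .#.## => #  t=1,i=10
  [10] .#.#. => .  t=1,i=8
  [9] .#..# => .  t=2,i=11
  [8] .#... => #  t=0,i=7
  [7] ..### => #  t=1,i=3
  [6] ..##. => #  t=0,i=0
  [5] ..#.# => .  t=4,i=6
  [4] ..#.. => .  t=0,i=6
  [3] ...## => #  t=0,i=14
  [2] ...#. => #  t=0,i=5
  [1] ....# => #  t=0,i=4
  [0] ..... => .  t=6,i=9
  bits 11001110000100010110100111001110 = 3457247694

3457247694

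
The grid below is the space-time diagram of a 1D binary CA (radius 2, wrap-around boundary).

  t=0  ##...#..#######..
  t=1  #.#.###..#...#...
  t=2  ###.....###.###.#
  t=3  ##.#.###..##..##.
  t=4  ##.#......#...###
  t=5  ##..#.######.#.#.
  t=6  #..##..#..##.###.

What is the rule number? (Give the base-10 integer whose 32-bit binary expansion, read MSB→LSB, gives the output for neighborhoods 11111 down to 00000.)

  [31] ##### => .  t=0,i=10
  [30] ####. => #  t=0,i=13
  [29] ###.# => #  t=2,i=10
  [28] ###.. => .  t=0,i=14
  [27] ##.## => #  t=2,i=11
  [26] ##.#. => .  t=3,i=2
  [25] ##..# => .  t=0,i=15
  [24] ##... => #  t=0,i=2
  [23] #.### => .  t=1,i=4
  [22] #.##. => #  t=3,i=0
  [21] #.#.# => #  t=1,i=2
  [20] #.#.. => .  t=4,i=3
  [19] #..## => .  t=0,i=7
  [18] #..#. => #  t=1,i=8
  [17] #...# => .  t=0,i=3
  [16] #.... => .  t=2,i=4
  [15] .#### => #  t=0,i=9
  [14] .###. => .  t=1,i=5
  [13] .##.# => #  t=3,i=1
  [12] .##.. => .  t=0,i=1
  [11] .#.## => .  t=1,i=3
  [10] .#.#. => #  t=1,i=1
  [9] .#..# => #  t=0,i=6
  [8] .#... => #  t=1,i=10
  [7] ..### => .  t=0,i=8
  [6] ..##. => #  t=0,i=0
  [5] ..#.# => #  t=1,i=0
  [4] ..#.. => #  t=0,i=5
  [3] ...## => #  t=2,i=7
  [2] ...#. => #  t=0,i=4
  [1] ....# => #  t=2,i=6
  [0] ..... => #  t=2,i=5
  bits 01101001011001001010011101111111 = 1768204159

1768204159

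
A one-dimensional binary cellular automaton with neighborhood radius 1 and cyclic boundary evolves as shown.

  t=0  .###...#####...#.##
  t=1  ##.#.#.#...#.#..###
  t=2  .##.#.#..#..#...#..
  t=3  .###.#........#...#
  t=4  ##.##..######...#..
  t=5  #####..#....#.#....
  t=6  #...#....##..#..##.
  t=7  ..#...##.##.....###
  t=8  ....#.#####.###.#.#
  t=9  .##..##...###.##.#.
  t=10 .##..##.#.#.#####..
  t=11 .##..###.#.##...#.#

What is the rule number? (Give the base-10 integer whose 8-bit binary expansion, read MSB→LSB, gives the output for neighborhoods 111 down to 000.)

105

  ###|.  b7=0 t=0,i=2
  ##.|#  b6=1 t=0,i=3
  #.#|#  b5=1 t=0,i=0
  #..|.  b4=0 t=0,i=4
  .##|#  b3=1 t=0,i=1
  .#.|.  b2=0 t=0,i=15
  ..#|.  b1=0 t=0,i=6
  ...|#  b0=1 t=0,i=5
  bits 01101001 = 105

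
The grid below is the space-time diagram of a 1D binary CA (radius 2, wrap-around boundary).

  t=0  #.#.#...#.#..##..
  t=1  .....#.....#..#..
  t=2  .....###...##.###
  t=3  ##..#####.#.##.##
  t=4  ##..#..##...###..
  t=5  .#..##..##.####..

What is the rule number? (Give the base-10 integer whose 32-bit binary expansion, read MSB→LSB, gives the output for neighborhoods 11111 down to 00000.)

  [31] ##### => .  t=3,i=6
  [30] ####. => #  t=3,i=0
  [29] ###.# => #  t=3,i=8
  [28] ###.. => #  t=2,i=7
  [27] ##.## => #  t=2,i=13
  [26] ##.#. => .  t=3,i=9
  [25] ##..# => .  t=0,i=15
  [24] ##... => #  t=2,i=0
  [23] #.### => .  t=2,i=14
  [22] #.##. => #  t=3,i=12
  [21] #.#.# => .  t=0,i=2
  [20] #.#.. => .  t=0,i=4
  [19] #..## => .  t=0,i=12
  [18] #..#. => .  t=0,i=16
  [17] #...# => .  t=0,i=6
  [16] #.... => #  t=1,i=7
  [15] .#### => .  t=3,i=5
  [14] .###. => #  t=2,i=6
  [13] .##.# => #  t=2,i=12
  [12] .##.. => #  t=0,i=14
  [11] .#.## => .  t=3,i=11
  [10] .#.#. => .  t=0,i=1
  [9] .#..# => #  t=0,i=11
  [8] .#... => #  t=0,i=5
  [7] ..### => #  t=2,i=5
  [6] ..##. => .  t=0,i=13
  [5] ..#.# => .  t=0,i=0
  [4] ..#.. => #  t=1,i=5
  [3] ...## => #  t=2,i=4
  [2] ...#. => .  t=0,i=7
  [1] ....# => .  t=1,i=3
  [0] ..... => .  t=1,i=0
  bits 01111001010000010111001110011000 = 2034332568

2034332568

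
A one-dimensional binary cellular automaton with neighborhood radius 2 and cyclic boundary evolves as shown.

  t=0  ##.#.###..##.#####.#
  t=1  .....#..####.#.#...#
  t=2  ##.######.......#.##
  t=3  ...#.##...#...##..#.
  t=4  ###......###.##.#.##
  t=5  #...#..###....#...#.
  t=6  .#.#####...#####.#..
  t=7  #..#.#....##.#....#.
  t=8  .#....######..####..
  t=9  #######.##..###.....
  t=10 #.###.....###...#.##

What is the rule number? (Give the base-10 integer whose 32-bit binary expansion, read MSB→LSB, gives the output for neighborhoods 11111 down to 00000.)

2190025694

  [31] ##### => #  t=0,i=15
  [30] ####. => .  t=0,i=16
  [29] ###.# => .  t=0,i=1
  [28] ###.. => .  t=0,i=7
  [27] ##.## => .  t=0,i=12
  [26] ##.#. => .  t=0,i=2
  [25] ##..# => #  t=0,i=8
  [24] ##... => .  t=2,i=9
  [23] #.### => #  t=0,i=5
  [22] #.##. => .  t=3,i=5
  [21] #.#.# => .  t=0,i=3
  [20] #.#.. => .  t=1,i=15
  [19] #..## => #  t=0,i=9
  [18] #..#. => .  t=3,i=17
  [17] #...# => .  t=1,i=17
  [16] #.... => #  t=1,i=1
  [15] .#### => .  t=0,i=14
  [14] .###. => .  t=0,i=0
  [13] .##.# => #  t=0,i=11
  [12] .##.. => .  t=3,i=6
  [11] .#.## => .  t=0,i=4
  [10] .#.#. => .  t=1,i=14
  [9] .#..# => #  t=1,i=6
  [8] .#... => #  t=1,i=0
  [7] ..### => #  t=1,i=8
  [6] ..##. => #  t=0,i=10
  [5] ..#.# => .  t=2,i=16
  [4] ..#.. => #  t=1,i=5
  [3] ...## => #  t=3,i=13
  [2] ...#. => #  t=1,i=4
  [1] ....# => #  t=1,i=3
  [0] ..... => .  t=1,i=2
  bits 10000010100010010010001111011110 = 2190025694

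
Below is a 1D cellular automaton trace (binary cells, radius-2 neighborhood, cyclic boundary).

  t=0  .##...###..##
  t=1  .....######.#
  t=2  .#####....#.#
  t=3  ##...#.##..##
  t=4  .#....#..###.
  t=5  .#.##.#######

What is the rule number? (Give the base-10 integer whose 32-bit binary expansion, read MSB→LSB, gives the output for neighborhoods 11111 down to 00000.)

  nb #####: next=.  (t=1,i=7, bit31=0)
  nb ####.: next=.  (t=1,i=9, bit30=0)
  nb ###.#: next=#  (t=1,i=10, bit29=1)
  nb ###..: next=#  (t=0,i=8, bit28=1)
  nb ##.##: next=.  (t=0,i=0, bit27=0)
  nb ##.#.: next=.  (t=1,i=11, bit26=0)
  nb ##..#: next=#  (t=0,i=9, bit25=1)
  nb ##...: next=.  (t=0,i=3, bit24=0)
  nb #.###: next=#  (t=2,i=1, bit23=1)
  nb #.##.: next=.  (t=0,i=1, bit22=0)
  nb #.#.#: next=#  (t=2,i=12, bit21=1)
  nb #.#..: next=#  (t=1,i=12, bit20=1)
  nb #..##: next=#  (t=0,i=10, bit19=1)
  nb #..#.: next=.  (t=4,i=0, bit18=0)
  nb #...#: next=.  (t=0,i=4, bit17=0)
  nb #....: next=#  (t=1,i=1, bit16=1)
  nb .####: next=.  (t=1,i=6, bit15=0)
  nb .###.: next=#  (t=0,i=7, bit14=1)
  nb .##.#: next=#  (t=0,i=12, bit13=1)
  nb .##..: next=.  (t=0,i=2, bit12=0)
  nb .#.##: next=#  (t=2,i=0, bit11=1)
  nb .#.#.: next=#  (t=2,i=11, bit10=1)
  nb .#..#: next=#  (t=4,i=7, bit9=1)
  nb .#...: next=.  (t=1,i=0, bit8=0)
  nb ..###: next=#  (t=0,i=6, bit7=1)
  nb ..##.: next=.  (t=0,i=11, bit6=0)
  nb ..#.#: next=.  (t=2,i=10, bit5=0)
  nb ..#..: next=#  (t=4,i=1, bit4=1)
  nb ...##: next=#  (t=0,i=5, bit3=1)
  nb ...#.: next=.  (t=2,i=9, bit2=0)
  nb ....#: next=#  (t=1,i=3, bit1=1)
  nb .....: next=#  (t=1,i=2, bit0=1)
  bits 00110010101110010110111010011011 = 851013275

851013275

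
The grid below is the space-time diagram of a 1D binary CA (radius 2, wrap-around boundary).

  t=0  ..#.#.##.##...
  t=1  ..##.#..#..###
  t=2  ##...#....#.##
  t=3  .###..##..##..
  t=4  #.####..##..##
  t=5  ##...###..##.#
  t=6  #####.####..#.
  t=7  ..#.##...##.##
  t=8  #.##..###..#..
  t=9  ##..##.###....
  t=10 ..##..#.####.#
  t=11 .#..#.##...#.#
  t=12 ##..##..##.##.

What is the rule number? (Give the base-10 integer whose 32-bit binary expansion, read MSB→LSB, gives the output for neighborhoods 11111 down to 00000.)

3139128617

  nb #####: next=#  (t=6,i=2, bit31=1)
  nb ####.: next=.  (t=2,i=0, bit30=0)
  nb ###.#: next=#  (t=4,i=0, bit29=1)
  nb ###..: next=#  (t=1,i=13, bit28=1)
  nb ##.##: next=#  (t=0,i=8, bit27=1)
  nb ##.#.: next=.  (t=1,i=4, bit26=0)
  nb ##..#: next=#  (t=1,i=0, bit25=1)
  nb ##...: next=#  (t=0,i=11, bit24=1)
  nb #.###: next=.  (t=2,i=12, bit23=0)
  nb #.##.: next=.  (t=0,i=6, bit22=0)
  nb #.#.#: next=.  (t=0,i=4, bit21=0)
  nb #.#..: next=#  (t=1,i=5, bit20=1)
  nb #..##: next=#  (t=1,i=1, bit19=1)
  nb #..#.: next=.  (t=1,i=7, bit18=0)
  nb #...#: next=#  (t=2,i=3, bit17=1)
  nb #....: next=#  (t=0,i=12, bit16=1)
  nb .####: next=.  (t=2,i=13, bit15=0)
  nb .###.: next=#  (t=1,i=12, bit14=1)
  nb .##.#: next=.  (t=0,i=7, bit13=0)
  nb .##..: next=.  (t=0,i=10, bit12=0)
  nb .#.##: next=#  (t=0,i=5, bit11=1)
  nb .#.#.: next=#  (t=0,i=3, bit10=1)
  nb .#..#: next=.  (t=1,i=6, bit9=0)
  nb .#...: next=#  (t=2,i=6, bit8=1)
  nb ..###: next=.  (t=1,i=11, bit7=0)
  nb ..##.: next=.  (t=1,i=2, bit6=0)
  nb ..#.#: next=#  (t=0,i=2, bit5=1)
  nb ..#..: next=.  (t=1,i=8, bit4=0)
  nb ...##: next=#  (t=3,i=0, bit3=1)
  nb ...#.: next=.  (t=0,i=1, bit2=0)
  nb ....#: next=.  (t=0,i=0, bit1=0)
  nb .....: next=#  (t=0,i=13, bit0=1)
  bits 10111011000110110100110100101001 = 3139128617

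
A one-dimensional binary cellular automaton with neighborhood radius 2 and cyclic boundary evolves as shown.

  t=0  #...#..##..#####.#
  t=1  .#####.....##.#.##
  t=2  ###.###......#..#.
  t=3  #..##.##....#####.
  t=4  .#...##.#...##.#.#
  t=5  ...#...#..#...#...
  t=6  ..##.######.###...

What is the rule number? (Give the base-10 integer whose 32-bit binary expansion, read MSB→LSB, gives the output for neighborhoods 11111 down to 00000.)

  nb #####: next=.  (t=0,i=13, bit31=0)
  nb ####.: next=#  (t=0,i=14, bit30=1)
  nb ###.#: next=.  (t=0,i=15, bit29=0)
  nb ###..: next=#  (t=1,i=5, bit28=1)
  nb ##.##: next=#  (t=0,i=16, bit27=1)
  nb ##.#.: next=#  (t=1,i=13, bit26=1)
  nb ##..#: next=.  (t=0,i=9, bit25=0)
  nb ##...: next=#  (t=0,i=1, bit24=1)
  nb #.###: next=#  (t=1,i=1, bit23=1)
  nb #.##.: next=#  (t=0,i=17, bit22=1)
  nb #.#.#: next=.  (t=1,i=14, bit21=0)
  nb #.#..: next=.  (t=3,i=0, bit20=0)
  nb #..##: next=.  (t=0,i=6, bit19=0)
  nb #..#.: next=#  (t=2,i=15, bit18=1)
  nb #...#: next=#  (t=0,i=2, bit17=1)
  nb #....: next=.  (t=1,i=7, bit16=0)
  nb .####: next=#  (t=0,i=12, bit15=1)
  nb .###.: next=.  (t=2,i=1, bit14=0)
  nb .##.#: next=.  (t=1,i=12, bit13=0)
  nb .##..: next=.  (t=0,i=0, bit12=0)
  nb .#.##: next=.  (t=1,i=15, bit11=0)
  nb .#.#.: next=.  (t=4,i=0, bit10=0)
  nb .#..#: next=#  (t=0,i=5, bit9=1)
  nb .#...: next=.  (t=4,i=2, bit8=0)
  nb ..###: next=#  (t=0,i=11, bit7=1)
  nb ..##.: next=.  (t=0,i=7, bit6=0)
  nb ..#.#: next=#  (t=2,i=16, bit5=1)
  nb ..#..: next=#  (t=0,i=4, bit4=1)
  nb ...##: next=.  (t=1,i=10, bit3=0)
  nb ...#.: next=#  (t=0,i=3, bit2=1)
  nb ....#: next=.  (t=1,i=9, bit1=0)
  nb .....: next=.  (t=1,i=8, bit0=0)
  bits 01011101110001101000001010110100 = 1573290676

1573290676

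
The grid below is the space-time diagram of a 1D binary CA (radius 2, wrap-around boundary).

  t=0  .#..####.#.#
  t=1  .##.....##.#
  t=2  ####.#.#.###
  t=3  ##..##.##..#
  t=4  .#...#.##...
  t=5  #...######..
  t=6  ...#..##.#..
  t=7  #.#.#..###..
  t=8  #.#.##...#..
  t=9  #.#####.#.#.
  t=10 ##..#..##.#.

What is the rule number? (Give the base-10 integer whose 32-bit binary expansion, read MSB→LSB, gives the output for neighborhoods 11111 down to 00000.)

2507160109

  ##### -> #   bit 31 = 1  t=2,i=0
  ####. -> .   bit 30 = 0  t=0,i=6
  ###.# -> .   bit 29 = 0  t=0,i=7
  ###.. -> #   bit 28 = 1  t=3,i=1
  ##.## -> .   bit 27 = 0  t=3,i=6
  ##.#. -> #   bit 26 = 1  t=0,i=8
  ##..# -> .   bit 25 = 0  t=3,i=2
  ##... -> #   bit 24 = 1  t=1,i=3
  #.### -> .   bit 23 = 0  t=2,i=9
  #.##. -> #   bit 22 = 1  t=1,i=1
  #.#.# -> #   bit 21 = 1  t=0,i=9
  #.#.. -> #   bit 20 = 1  t=0,i=1
  #..## -> .   bit 19 = 0  t=0,i=3
  #..#. -> .   bit 18 = 0  t=5,i=11
  #...# -> .   bit 17 = 0  t=4,i=3
  #.... -> .   bit 16 = 0  t=1,i=4
  .#### -> .   bit 15 = 0  t=0,i=5
  .###. -> .   bit 14 = 0  t=3,i=0
  .##.# -> #   bit 13 = 1  t=1,i=9
  .##.. -> #   bit 12 = 1  t=1,i=2
  .#.## -> #   bit 11 = 1  t=1,i=0
  .#.#. -> .   bit 10 = 0  t=0,i=0
  .#..# -> #   bit 9 = 1  t=0,i=2
  .#... -> .   bit 8 = 0  t=4,i=2
  ..### -> .   bit 7 = 0  t=0,i=4
  ..##. -> .   bit 6 = 0  t=1,i=8
  ..#.# -> #   bit 5 = 1  t=4,i=5
  ..#.. -> .   bit 4 = 0  t=4,i=1
  ...## -> #   bit 3 = 1  t=1,i=7
  ...#. -> #   bit 2 = 1  t=4,i=0
  ....# -> .   bit 1 = 0  t=1,i=6
  ..... -> #   bit 0 = 1  t=1,i=5
  bits 10010101011100000011101000101101 = 2507160109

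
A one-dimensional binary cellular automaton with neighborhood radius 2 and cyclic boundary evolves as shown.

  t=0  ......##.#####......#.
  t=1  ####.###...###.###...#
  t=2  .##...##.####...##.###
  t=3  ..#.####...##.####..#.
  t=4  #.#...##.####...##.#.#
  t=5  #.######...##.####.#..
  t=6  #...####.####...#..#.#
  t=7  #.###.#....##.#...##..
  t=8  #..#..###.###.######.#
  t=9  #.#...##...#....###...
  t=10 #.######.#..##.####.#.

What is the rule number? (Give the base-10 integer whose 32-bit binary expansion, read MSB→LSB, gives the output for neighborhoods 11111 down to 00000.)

  [31] ##### => #  t=0,i=11
  [30] ####. => #  t=0,i=12
  [29] ###.# => .  t=1,i=3
  [28] ###.. => #  t=0,i=13
  [27] ##.## => .  t=0,i=8
  [26] ##.#. => .  t=4,i=1
  [25] ##..# => .  t=3,i=18
  [24] ##... => .  t=0,i=14
  [23] #.### => .  t=0,i=9
  [22] #.##. => .  t=2,i=1
  [21] #.#.# => #  t=4,i=19
  [20] #.#.. => #  t=4,i=2
  [19] #..## => .  t=8,i=5
  [18] #..#. => #  t=3,i=19
  [17] #...# => #  t=1,i=9
  [16] #.... => #  t=0,i=0
  [15] .#### => .  t=0,i=10
  [14] .###. => #  t=1,i=6
  [13] .##.# => #  t=0,i=7
  [12] .##.. => #  t=2,i=2
  [11] .#.## => .  t=3,i=3
  [10] .#.#. => .  t=9,i=1
  [9] .#..# => .  t=5,i=20
  [8] .#... => #  t=0,i=21
  [7] ..### => #  t=1,i=11
  [6] ..##. => #  t=0,i=6
  [5] ..#.# => #  t=3,i=2
  [4] ..#.. => .  t=0,i=20
  [3] ...## => #  t=0,i=5
  [2] ...#. => .  t=0,i=19
  [1] ....# => .  t=0,i=4
  [0] ..... => #  t=0,i=1
  bits 11010000001101110111000111101001 = 3493294569

3493294569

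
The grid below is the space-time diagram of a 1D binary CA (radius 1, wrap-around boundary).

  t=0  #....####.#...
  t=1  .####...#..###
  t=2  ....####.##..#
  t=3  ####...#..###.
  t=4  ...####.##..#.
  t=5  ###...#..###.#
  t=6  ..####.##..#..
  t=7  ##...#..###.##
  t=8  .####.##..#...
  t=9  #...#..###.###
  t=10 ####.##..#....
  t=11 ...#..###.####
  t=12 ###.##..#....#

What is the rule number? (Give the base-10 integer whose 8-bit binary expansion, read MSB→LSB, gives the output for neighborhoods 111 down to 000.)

  ### -> .   bit 7 = 0  t=0,i=6
  ##. -> #   bit 6 = 1  t=0,i=8
  #.# -> .   bit 5 = 0  t=0,i=9
  #.. -> #   bit 4 = 1  t=0,i=1
  .## -> .   bit 3 = 0  t=0,i=5
  .#. -> .   bit 2 = 0  t=0,i=0
  ..# -> #   bit 1 = 1  t=0,i=4
  ... -> #   bit 0 = 1  t=0,i=2
  bits 01010011 = 83

83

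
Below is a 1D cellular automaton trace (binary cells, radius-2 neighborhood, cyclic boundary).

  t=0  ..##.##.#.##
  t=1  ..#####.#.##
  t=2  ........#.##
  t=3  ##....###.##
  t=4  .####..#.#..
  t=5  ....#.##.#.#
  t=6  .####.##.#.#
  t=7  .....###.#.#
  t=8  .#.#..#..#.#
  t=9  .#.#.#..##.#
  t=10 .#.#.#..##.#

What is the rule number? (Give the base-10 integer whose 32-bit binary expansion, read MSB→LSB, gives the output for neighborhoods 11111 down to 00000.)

  nb #####: next=.  (t=1,i=4, bit31=0)
  nb ####.: next=.  (t=1,i=5, bit30=0)
  nb ###.#: next=.  (t=1,i=6, bit29=0)
  nb ###..: next=#  (t=3,i=1, bit28=1)
  nb ##.##: next=#  (t=0,i=4, bit27=1)
  nb ##.#.: next=.  (t=0,i=7, bit26=0)
  nb ##..#: next=.  (t=0,i=0, bit25=0)
  nb ##...: next=#  (t=2,i=0, bit24=1)
  nb #.###: next=.  (t=3,i=10, bit23=0)
  nb #.##.: next=#  (t=0,i=5, bit22=1)
  nb #.#.#: next=#  (t=0,i=8, bit21=1)
  nb #.#..: next=#  (t=4,i=9, bit20=1)
  nb #..##: next=.  (t=0,i=1, bit19=0)
  nb #..#.: next=#  (t=4,i=6, bit18=1)
  nb #...#: next=#  (t=4,i=11, bit17=1)
  nb #....: next=#  (t=2,i=1, bit16=1)
  nb .####: next=.  (t=1,i=3, bit15=0)
  nb .###.: next=#  (t=3,i=7, bit14=1)
  nb .##.#: next=#  (t=0,i=3, bit13=1)
  nb .##..: next=#  (t=0,i=11, bit12=1)
  nb .#.##: next=.  (t=0,i=9, bit11=0)
  nb .#.#.: next=.  (t=4,i=8, bit10=0)
  nb .#..#: next=.  (t=8,i=4, bit9=0)
  nb .#...: next=.  (t=4,i=10, bit8=0)
  nb ..###: next=.  (t=1,i=2, bit7=0)
  nb ..##.: next=#  (t=0,i=2, bit6=1)
  nb ..#.#: next=#  (t=2,i=8, bit5=1)
  nb ..#..: next=.  (t=8,i=6, bit4=0)
  nb ...##: next=.  (t=3,i=5, bit3=0)
  nb ...#.: next=#  (t=2,i=7, bit2=1)
  nb ....#: next=#  (t=2,i=6, bit1=1)
  nb .....: next=.  (t=2,i=2, bit0=0)
  bits 00011001011101110111000001100110 = 427257958

427257958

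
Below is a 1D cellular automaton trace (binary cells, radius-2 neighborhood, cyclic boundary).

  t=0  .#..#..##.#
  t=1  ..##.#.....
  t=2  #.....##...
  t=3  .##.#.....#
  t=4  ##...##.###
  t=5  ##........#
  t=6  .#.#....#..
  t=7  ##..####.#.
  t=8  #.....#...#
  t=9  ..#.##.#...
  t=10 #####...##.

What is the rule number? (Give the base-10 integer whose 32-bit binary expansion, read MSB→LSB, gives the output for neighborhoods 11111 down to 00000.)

3494185766

  #####|#  b31=1 t=4,i=10
  ####.|#  b30=1 t=4,i=0
  ###.#|.  b29=0 t=7,i=7
  ###..|#  b28=1 t=4,i=1
  ##.##|.  b27=0 t=4,i=7
  ##.#.|.  b26=0 t=0,i=9
  ##..#|.  b25=0 t=7,i=2
  ##...|.  b24=0 t=2,i=8
  #.###|.  b23=0 t=4,i=8
  #.##.|#  b22=1 t=3,i=1
  #.#.#|.  b21=0 t=0,i=10
  #.#..|.  b20=0 t=0,i=1
  #..##|.  b19=0 t=0,i=6
  #..#.|#  b18=1 t=0,i=3
  #...#|.  b17=0 t=2,i=9
  #....|#  b16=1 t=1,i=7
  .####|.  b15=0 t=4,i=9
  .###.|.  b14=0 t=5,i=0
  .##.#|.  b13=0 t=0,i=8
  .##..|.  b12=0 t=2,i=7
  .#.##|#  b11=1 t=3,i=0
  .#.#.|.  b10=0 t=0,i=0
  .#..#|#  b9=1 t=0,i=2
  .#...|#  b8=1 t=1,i=6
  ..###|.  b7=0 t=5,i=10
  ..##.|.  b6=0 t=0,i=7
  ..#.#|#  b5=1 t=3,i=10
  ..#..|.  b4=0 t=0,i=4
  ...##|.  b3=0 t=1,i=1
  ...#.|#  b2=1 t=2,i=10
  ....#|#  b1=1 t=1,i=0
  .....|.  b0=0 t=1,i=8
  bits 11010000010001010000101100100110 = 3494185766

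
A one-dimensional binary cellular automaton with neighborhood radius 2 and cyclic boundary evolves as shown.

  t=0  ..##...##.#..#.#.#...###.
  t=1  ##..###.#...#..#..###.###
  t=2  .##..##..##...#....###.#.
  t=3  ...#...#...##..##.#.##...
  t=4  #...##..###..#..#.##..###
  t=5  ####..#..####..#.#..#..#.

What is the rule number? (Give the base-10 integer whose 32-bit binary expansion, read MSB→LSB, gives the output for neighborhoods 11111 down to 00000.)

992471305

  ##### -> .   bit 31 = 0  t=1,i=24
  ####. -> .   bit 30 = 0  t=1,i=0
  ###.# -> #   bit 29 = 1  t=1,i=6
  ###.. -> #   bit 28 = 1  t=0,i=23
  ##.## -> #   bit 27 = 1  t=1,i=21
  ##.#. -> .   bit 26 = 0  t=0,i=9
  ##..# -> #   bit 25 = 1  t=1,i=2
  ##... -> #   bit 24 = 1  t=0,i=4
  #.### -> .   bit 23 = 0  t=1,i=22
  #.##. -> .   bit 22 = 0  t=3,i=20
  #.#.# -> #   bit 21 = 1  t=0,i=15
  #.#.. -> .   bit 20 = 0  t=0,i=10
  #..## -> .   bit 19 = 0  t=1,i=3
  #..#. -> #   bit 18 = 1  t=0,i=12
  #...# -> #   bit 17 = 1  t=0,i=0
  #.... -> #   bit 16 = 1  t=2,i=16
  .#### -> #   bit 15 = 1  t=1,i=23
  .###. -> #   bit 14 = 1  t=0,i=22
  .##.# -> #   bit 13 = 1  t=0,i=8
  .##.. -> .   bit 12 = 0  t=0,i=3
  .#.## -> #   bit 11 = 1  t=3,i=19
  .#.#. -> .   bit 10 = 0  t=0,i=14
  .#..# -> .   bit 9 = 0  t=0,i=11
  .#... -> #   bit 8 = 1  t=0,i=18
  ..### -> .   bit 7 = 0  t=0,i=21
  ..##. -> .   bit 6 = 0  t=0,i=2
  ..#.# -> .   bit 5 = 0  t=0,i=13
  ..#.. -> .   bit 4 = 0  t=1,i=12
  ...## -> #   bit 3 = 1  t=0,i=1
  ...#. -> .   bit 2 = 0  t=1,i=11
  ....# -> .   bit 1 = 0  t=2,i=17
  ..... -> #   bit 0 = 1  t=3,i=0
  bits 00111011001001111110100100001001 = 992471305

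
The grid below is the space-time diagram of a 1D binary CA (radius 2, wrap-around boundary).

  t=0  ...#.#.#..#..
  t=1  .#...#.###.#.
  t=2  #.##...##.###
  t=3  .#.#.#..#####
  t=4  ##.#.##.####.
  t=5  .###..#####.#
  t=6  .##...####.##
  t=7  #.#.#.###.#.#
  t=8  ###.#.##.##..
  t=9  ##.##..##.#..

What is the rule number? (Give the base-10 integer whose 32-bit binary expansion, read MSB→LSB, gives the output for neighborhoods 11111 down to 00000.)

3434541954

  [31] ##### => #  t=3,i=10
  [30] ####. => #  t=2,i=12
  [29] ###.# => .  t=1,i=9
  [28] ###.. => .  t=5,i=3
  [27] ##.## => #  t=2,i=1
  [26] ##.#. => #  t=1,i=10
  [25] ##..# => .  t=5,i=4
  [24] ##... => .  t=2,i=4
  [23] #.### => #  t=1,i=7
  [22] #.##. => .  t=2,i=2
  [21] #.#.# => #  t=0,i=5
  [20] #.#.. => #  t=0,i=7
  [19] #..## => .  t=3,i=7
  [18] #..#. => #  t=0,i=9
  [17] #...# => #  t=1,i=3
  [16] #.... => .  t=0,i=12
  [15] .#### => #  t=2,i=11
  [14] .###. => #  t=1,i=8
  [13] .##.# => #  t=2,i=8
  [12] .##.. => #  t=2,i=3
  [11] .#.## => .  t=1,i=6
  [10] .#.#. => .  t=0,i=4
  [9] .#..# => #  t=0,i=8
  [8] .#... => #  t=0,i=11
  [7] ..### => #  t=3,i=8
  [6] ..##. => .  t=2,i=7
  [5] ..#.# => .  t=0,i=3
  [4] ..#.. => .  t=0,i=10
  [3] ...## => .  t=2,i=6
  [2] ...#. => .  t=0,i=2
  [1] ....# => #  t=0,i=1
  [0] ..... => .  t=0,i=0
  bits 11001100101101101111001110000010 = 3434541954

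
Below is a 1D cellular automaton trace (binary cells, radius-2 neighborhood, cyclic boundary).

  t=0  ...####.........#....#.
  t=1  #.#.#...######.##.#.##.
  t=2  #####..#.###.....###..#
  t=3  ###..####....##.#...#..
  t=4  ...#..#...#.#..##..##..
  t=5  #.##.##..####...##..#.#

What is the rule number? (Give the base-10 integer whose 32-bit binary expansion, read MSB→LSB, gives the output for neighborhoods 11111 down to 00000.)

2251660349

  #####|#  b31=1 t=1,i=10
  ####.|.  b30=0 t=0,i=5
  ###.#|.  b29=0 t=1,i=13
  ###..|.  b28=0 t=0,i=6
  ##.##|.  b27=0 t=1,i=14
  ##.#.|#  b26=1 t=1,i=17
  ##..#|#  b25=1 t=2,i=5
  ##...|.  b24=0 t=0,i=7
  #.###|.  b23=0 t=2,i=9
  #.##.|.  b22=0 t=1,i=15
  #.#.#|#  b21=1 t=1,i=0
  #.#..|#  b20=1 t=1,i=4
  #..##|.  b19=0 t=2,i=21
  #..#.|#  b18=1 t=2,i=6
  #...#|.  b17=0 t=1,i=6
  #....|#  b16=1 t=0,i=0
  .####|#  b15=1 t=0,i=4
  .###.|.  b14=0 t=2,i=10
  .##.#|.  b13=0 t=1,i=16
  .##..|#  b12=1 t=4,i=16
  .#.##|#  b11=1 t=1,i=19
  .#.#.|#  b10=1 t=1,i=1
  .#..#|.  b9=0 t=3,i=21
  .#...|.  b8=0 t=0,i=17
  ..###|.  b7=0 t=0,i=3
  ..##.|.  b6=0 t=3,i=13
  ..#.#|#  b5=1 t=2,i=7
  ..#..|#  b4=1 t=0,i=16
  ...##|#  b3=1 t=0,i=2
  ...#.|#  b2=1 t=0,i=15
  ....#|.  b1=0 t=0,i=1
  .....|#  b0=1 t=0,i=9
  bits 10000110001101011001110000111101 = 2251660349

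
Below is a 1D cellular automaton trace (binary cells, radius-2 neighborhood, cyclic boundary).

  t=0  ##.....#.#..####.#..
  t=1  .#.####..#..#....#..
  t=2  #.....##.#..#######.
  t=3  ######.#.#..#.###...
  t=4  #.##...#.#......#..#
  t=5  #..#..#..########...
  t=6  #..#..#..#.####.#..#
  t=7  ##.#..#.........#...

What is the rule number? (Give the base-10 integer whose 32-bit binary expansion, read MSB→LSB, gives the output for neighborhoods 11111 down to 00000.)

  #####|#  b31=1 t=2,i=14
  ####.|.  b30=0 t=0,i=14
  ###.#|.  b29=0 t=0,i=15
  ###..|#  b28=1 t=1,i=6
  ##.##|.  b27=0 t=4,i=1
  ##.#.|.  b26=0 t=0,i=16
  ##..#|#  b25=1 t=1,i=7
  ##...|.  b24=0 t=0,i=2
  #.###|.  b23=0 t=1,i=3
  #.##.|.  b22=0 t=4,i=2
  #.#.#|#  b21=1 t=3,i=7
  #.#..|#  b20=1 t=0,i=9
  #..##|.  b19=0 t=0,i=11
  #..#.|.  b18=0 t=1,i=8
  #...#|.  b17=0 t=1,i=19
  #....|#  b16=1 t=0,i=3
  .####|.  b15=0 t=0,i=13
  .###.|.  b14=0 t=3,i=15
  .##.#|#  b13=1 t=2,i=7
  .##..|#  b12=1 t=0,i=1
  .#.##|.  b11=0 t=1,i=2
  .#.#.|.  b10=0 t=0,i=8
  .#..#|.  b9=0 t=0,i=10
  .#...|#  b8=1 t=1,i=13
  ..###|#  b7=1 t=0,i=12
  ..##.|.  b6=0 t=0,i=0
  ..#.#|.  b5=0 t=0,i=7
  ..#..|#  b4=1 t=1,i=9
  ...##|#  b3=1 t=2,i=5
  ...#.|#  b2=1 t=0,i=6
  ....#|#  b1=1 t=0,i=5
  .....|#  b0=1 t=0,i=4
  bits 10010010001100010011000110011111 = 2452697503

2452697503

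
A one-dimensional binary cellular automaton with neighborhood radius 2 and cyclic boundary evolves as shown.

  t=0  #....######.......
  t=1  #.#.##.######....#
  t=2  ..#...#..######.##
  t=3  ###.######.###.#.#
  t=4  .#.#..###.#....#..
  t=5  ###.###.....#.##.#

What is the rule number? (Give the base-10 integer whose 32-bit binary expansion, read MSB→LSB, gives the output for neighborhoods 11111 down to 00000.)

3677296380

  ##### -> #   bit 31 = 1  t=0,i=7
  ####. -> #   bit 30 = 1  t=0,i=9
  ###.# -> .   bit 29 = 0  t=2,i=14
  ###.. -> #   bit 28 = 1  t=0,i=10
  ##.## -> #   bit 27 = 1  t=1,i=6
  ##.#. -> .   bit 26 = 0  t=1,i=1
  ##..# -> #   bit 25 = 1  t=2,i=0
  ##... -> #   bit 24 = 1  t=0,i=11
  #.### -> .   bit 23 = 0  t=1,i=7
  #.##. -> .   bit 22 = 0  t=1,i=4
  #.#.# -> #   bit 21 = 1  t=1,i=2
  #.#.. -> .   bit 20 = 0  t=4,i=3
  #..## -> #   bit 19 = 1  t=2,i=8
  #..#. -> #   bit 18 = 1  t=2,i=1
  #...# -> #   bit 17 = 1  t=2,i=4
  #.... -> #   bit 16 = 1  t=0,i=2
  .#### -> .   bit 15 = 0  t=0,i=6
  .###. -> .   bit 14 = 0  t=3,i=12
  .##.# -> .   bit 13 = 0  t=1,i=0
  .##.. -> #   bit 12 = 1  t=2,i=17
  .#.## -> .   bit 11 = 0  t=1,i=3
  .#.#. -> #   bit 10 = 1  t=4,i=2
  .#..# -> #   bit 9 = 1  t=2,i=7
  .#... -> .   bit 8 = 0  t=0,i=1
  ..### -> #   bit 7 = 1  t=0,i=5
  ..##. -> #   bit 6 = 1  t=1,i=17
  ..#.# -> #   bit 5 = 1  t=4,i=1
  ..#.. -> #   bit 4 = 1  t=0,i=0
  ...## -> #   bit 3 = 1  t=0,i=4
  ...#. -> #   bit 2 = 1  t=0,i=17
  ....# -> .   bit 1 = 0  t=0,i=3
  ..... -> .   bit 0 = 0  t=0,i=13
  bits 11011011001011110001011011111100 = 3677296380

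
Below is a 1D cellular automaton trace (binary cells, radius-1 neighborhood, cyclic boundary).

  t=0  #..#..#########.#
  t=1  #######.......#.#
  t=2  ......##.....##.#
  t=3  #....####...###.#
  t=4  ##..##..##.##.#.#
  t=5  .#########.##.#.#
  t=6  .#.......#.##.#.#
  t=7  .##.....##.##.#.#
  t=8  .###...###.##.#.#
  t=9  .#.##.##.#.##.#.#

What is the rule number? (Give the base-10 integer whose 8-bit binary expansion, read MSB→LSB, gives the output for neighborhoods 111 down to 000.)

94

  nb ###: next=.  (t=0,i=7, bit7=0)
  nb ##.: next=#  (t=0,i=0, bit6=1)
  nb #.#: next=.  (t=0,i=15, bit5=0)
  nb #..: next=#  (t=0,i=1, bit4=1)
  nb .##: next=#  (t=0,i=6, bit3=1)
  nb .#.: next=#  (t=0,i=3, bit2=1)
  nb ..#: next=#  (t=0,i=2, bit1=1)
  nb ...: next=.  (t=1,i=8, bit0=0)
  bits 01011110 = 94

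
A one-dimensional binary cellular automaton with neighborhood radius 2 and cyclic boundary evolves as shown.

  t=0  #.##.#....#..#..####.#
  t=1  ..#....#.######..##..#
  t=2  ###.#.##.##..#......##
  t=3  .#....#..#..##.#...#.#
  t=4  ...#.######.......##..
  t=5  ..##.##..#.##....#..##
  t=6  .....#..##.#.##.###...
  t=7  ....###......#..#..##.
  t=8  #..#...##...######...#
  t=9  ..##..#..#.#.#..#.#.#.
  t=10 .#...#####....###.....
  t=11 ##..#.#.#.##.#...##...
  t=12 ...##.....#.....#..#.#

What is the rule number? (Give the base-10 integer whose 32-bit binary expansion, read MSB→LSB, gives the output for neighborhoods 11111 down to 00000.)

  ##### -> .   bit 31 = 0  t=1,i=11
  ####. -> #   bit 30 = 1  t=0,i=18
  ###.# -> .   bit 29 = 0  t=0,i=19
  ###.. -> .   bit 28 = 0  t=1,i=14
  ##.## -> .   bit 27 = 0  t=0,i=1
  ##.#. -> .   bit 26 = 0  t=0,i=4
  ##..# -> .   bit 25 = 0  t=1,i=15
  ##... -> #   bit 24 = 1  t=4,i=11
  #.### -> #   bit 23 = 1  t=1,i=9
  #.##. -> #   bit 22 = 1  t=0,i=2
  #.#.# -> .   bit 21 = 0  t=2,i=4
  #.#.. -> .   bit 20 = 0  t=0,i=5
  #..## -> .   bit 19 = 0  t=0,i=15
  #..#. -> #   bit 18 = 1  t=0,i=12
  #...# -> .   bit 17 = 0  t=3,i=17
  #.... -> #   bit 16 = 1  t=0,i=7
  .#### -> #   bit 15 = 1  t=0,i=17
  .###. -> .   bit 14 = 0  t=6,i=17
  .##.# -> .   bit 13 = 0  t=0,i=0
  .##.. -> .   bit 12 = 0  t=1,i=18
  .#.## -> .   bit 11 = 0  t=1,i=8
  .#.#. -> .   bit 10 = 0  t=3,i=0
  .#..# -> #   bit 9 = 1  t=0,i=11
  .#... -> .   bit 8 = 0  t=0,i=6
  ..### -> .   bit 7 = 0  t=0,i=16
  ..##. -> .   bit 6 = 0  t=1,i=17
  ..#.# -> #   bit 5 = 1  t=1,i=7
  ..#.. -> #   bit 4 = 1  t=0,i=10
  ...## -> #   bit 3 = 1  t=2,i=19
  ...#. -> #   bit 2 = 1  t=0,i=9
  ....# -> .   bit 1 = 0  t=0,i=8
  ..... -> .   bit 0 = 0  t=2,i=16
  bits 01000001110001011000001000111100 = 1103462972

1103462972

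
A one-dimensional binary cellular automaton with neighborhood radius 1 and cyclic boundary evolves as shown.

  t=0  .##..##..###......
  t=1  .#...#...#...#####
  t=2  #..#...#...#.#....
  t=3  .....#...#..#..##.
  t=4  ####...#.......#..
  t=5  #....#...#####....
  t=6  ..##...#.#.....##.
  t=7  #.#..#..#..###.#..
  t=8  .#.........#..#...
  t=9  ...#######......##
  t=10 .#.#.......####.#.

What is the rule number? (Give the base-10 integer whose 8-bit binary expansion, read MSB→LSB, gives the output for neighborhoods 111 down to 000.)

41

  ###|.  b7=0 t=0,i=10
  ##.|.  b6=0 t=0,i=2
  #.#|#  b5=1 t=1,i=0
  #..|.  b4=0 t=0,i=3
  .##|#  b3=1 t=0,i=1
  .#.|.  b2=0 t=1,i=1
  ..#|.  b1=0 t=0,i=0
  ...|#  b0=1 t=0,i=13
  bits 00101001 = 41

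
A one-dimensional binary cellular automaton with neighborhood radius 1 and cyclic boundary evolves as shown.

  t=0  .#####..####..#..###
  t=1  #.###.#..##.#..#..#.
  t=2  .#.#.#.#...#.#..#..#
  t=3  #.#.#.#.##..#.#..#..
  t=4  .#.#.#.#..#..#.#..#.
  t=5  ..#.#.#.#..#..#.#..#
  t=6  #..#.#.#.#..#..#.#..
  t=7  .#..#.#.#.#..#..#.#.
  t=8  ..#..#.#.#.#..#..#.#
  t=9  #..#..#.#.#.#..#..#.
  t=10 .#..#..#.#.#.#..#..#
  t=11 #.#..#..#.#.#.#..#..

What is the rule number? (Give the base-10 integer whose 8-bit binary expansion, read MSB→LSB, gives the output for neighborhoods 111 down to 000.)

177

  [7] ### => #  t=0,i=2
  [6] ##. => .  t=0,i=5
  [5] #.# => #  t=0,i=0
  [4] #.. => #  t=0,i=6
  [3] .## => .  t=0,i=1
  [2] .#. => .  t=0,i=14
  [1] ..# => .  t=0,i=7
  [0] ... => #  t=2,i=9
  bits 10110001 = 177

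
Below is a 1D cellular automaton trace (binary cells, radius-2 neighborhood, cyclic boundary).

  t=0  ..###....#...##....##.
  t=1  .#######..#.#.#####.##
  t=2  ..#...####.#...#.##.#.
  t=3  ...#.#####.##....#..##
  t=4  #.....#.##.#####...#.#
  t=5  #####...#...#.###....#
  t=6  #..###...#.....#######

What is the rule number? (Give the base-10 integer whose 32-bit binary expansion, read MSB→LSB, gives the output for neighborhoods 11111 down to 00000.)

1935529355

  [31] ##### => .  t=1,i=3
  [30] ####. => #  t=1,i=6
  [29] ###.# => #  t=1,i=18
  [28] ###.. => #  t=0,i=4
  [27] ##.## => .  t=1,i=0
  [26] ##.#. => .  t=2,i=10
  [25] ##..# => #  t=1,i=8
  [24] ##... => #  t=0,i=5
  [23] #.### => .  t=1,i=1
  [22] #.##. => #  t=1,i=20
  [21] #.#.# => .  t=1,i=12
  [20] #.#.. => #  t=2,i=11
  [19] #..## => #  t=3,i=19
  [18] #..#. => #  t=1,i=9
  [17] #...# => .  t=0,i=0
  [16] #.... => #  t=0,i=6
  [15] .#### => #  t=1,i=2
  [14] .###. => #  t=0,i=3
  [13] .##.# => .  t=1,i=21
  [12] .##.. => #  t=0,i=14
  [11] .#.## => .  t=1,i=13
  [10] .#.#. => #  t=1,i=11
  [9] .#..# => .  t=3,i=18
  [8] .#... => #  t=0,i=10
  [7] ..### => #  t=0,i=2
  [6] ..##. => .  t=0,i=13
  [5] ..#.# => .  t=1,i=10
  [4] ..#.. => .  t=0,i=9
  [3] ...## => #  t=0,i=1
  [2] ...#. => .  t=0,i=8
  [1] ....# => #  t=0,i=7
  [0] ..... => #  t=4,i=3
  bits 01110011010111011101010110001011 = 1935529355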